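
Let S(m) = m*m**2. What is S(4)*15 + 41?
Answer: 1001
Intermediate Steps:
S(m) = m**3
S(4)*15 + 41 = 4**3*15 + 41 = 64*15 + 41 = 960 + 41 = 1001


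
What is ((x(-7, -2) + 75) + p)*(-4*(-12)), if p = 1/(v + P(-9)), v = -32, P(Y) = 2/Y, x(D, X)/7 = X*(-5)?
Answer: 1008984/145 ≈ 6958.5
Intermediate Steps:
x(D, X) = -35*X (x(D, X) = 7*(X*(-5)) = 7*(-5*X) = -35*X)
p = -9/290 (p = 1/(-32 + 2/(-9)) = 1/(-32 + 2*(-1/9)) = 1/(-32 - 2/9) = 1/(-290/9) = -9/290 ≈ -0.031034)
((x(-7, -2) + 75) + p)*(-4*(-12)) = ((-35*(-2) + 75) - 9/290)*(-4*(-12)) = ((70 + 75) - 9/290)*48 = (145 - 9/290)*48 = (42041/290)*48 = 1008984/145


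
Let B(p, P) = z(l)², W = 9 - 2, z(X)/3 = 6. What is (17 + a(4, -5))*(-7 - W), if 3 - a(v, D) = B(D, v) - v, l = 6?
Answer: 4200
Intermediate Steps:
z(X) = 18 (z(X) = 3*6 = 18)
W = 7
B(p, P) = 324 (B(p, P) = 18² = 324)
a(v, D) = -321 + v (a(v, D) = 3 - (324 - v) = 3 + (-324 + v) = -321 + v)
(17 + a(4, -5))*(-7 - W) = (17 + (-321 + 4))*(-7 - 1*7) = (17 - 317)*(-7 - 7) = -300*(-14) = 4200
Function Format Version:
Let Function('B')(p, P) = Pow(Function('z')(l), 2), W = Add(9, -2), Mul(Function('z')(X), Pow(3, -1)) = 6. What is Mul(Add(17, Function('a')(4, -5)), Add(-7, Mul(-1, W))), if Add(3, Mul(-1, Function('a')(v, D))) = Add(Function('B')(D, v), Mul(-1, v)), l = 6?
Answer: 4200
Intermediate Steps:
Function('z')(X) = 18 (Function('z')(X) = Mul(3, 6) = 18)
W = 7
Function('B')(p, P) = 324 (Function('B')(p, P) = Pow(18, 2) = 324)
Function('a')(v, D) = Add(-321, v) (Function('a')(v, D) = Add(3, Mul(-1, Add(324, Mul(-1, v)))) = Add(3, Add(-324, v)) = Add(-321, v))
Mul(Add(17, Function('a')(4, -5)), Add(-7, Mul(-1, W))) = Mul(Add(17, Add(-321, 4)), Add(-7, Mul(-1, 7))) = Mul(Add(17, -317), Add(-7, -7)) = Mul(-300, -14) = 4200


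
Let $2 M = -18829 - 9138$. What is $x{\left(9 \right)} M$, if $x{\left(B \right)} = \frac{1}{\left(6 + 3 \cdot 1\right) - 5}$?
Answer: $- \frac{27967}{8} \approx -3495.9$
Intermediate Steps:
$x{\left(B \right)} = \frac{1}{4}$ ($x{\left(B \right)} = \frac{1}{\left(6 + 3\right) - 5} = \frac{1}{9 - 5} = \frac{1}{4}$)
$M = - \frac{27967}{2}$ ($M = \frac{-18829 - 9138}{2} = \frac{1}{2} \left(-27967\right) = - \frac{27967}{2} \approx -13984.0$)
$x{\left(9 \right)} M = \frac{1}{4} \left(- \frac{27967}{2}\right) = - \frac{27967}{8}$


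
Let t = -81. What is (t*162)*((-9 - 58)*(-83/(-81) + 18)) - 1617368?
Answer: 15108646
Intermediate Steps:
(t*162)*((-9 - 58)*(-83/(-81) + 18)) - 1617368 = (-81*162)*((-9 - 58)*(-83/(-81) + 18)) - 1617368 = -(-879174)*(-83*(-1/81) + 18) - 1617368 = -(-879174)*(83/81 + 18) - 1617368 = -(-879174)*1541/81 - 1617368 = -13122*(-103247/81) - 1617368 = 16726014 - 1617368 = 15108646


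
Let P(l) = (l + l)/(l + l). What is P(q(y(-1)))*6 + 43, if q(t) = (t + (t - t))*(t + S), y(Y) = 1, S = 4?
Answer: 49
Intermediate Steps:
q(t) = t*(4 + t) (q(t) = (t + (t - t))*(t + 4) = (t + 0)*(4 + t) = t*(4 + t))
P(l) = 1 (P(l) = (2*l)/((2*l)) = (2*l)*(1/(2*l)) = 1)
P(q(y(-1)))*6 + 43 = 1*6 + 43 = 6 + 43 = 49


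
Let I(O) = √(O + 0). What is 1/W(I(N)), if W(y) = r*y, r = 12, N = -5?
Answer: -I*√5/60 ≈ -0.037268*I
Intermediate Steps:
I(O) = √O
W(y) = 12*y
1/W(I(N)) = 1/(12*√(-5)) = 1/(12*(I*√5)) = 1/(12*I*√5) = -I*√5/60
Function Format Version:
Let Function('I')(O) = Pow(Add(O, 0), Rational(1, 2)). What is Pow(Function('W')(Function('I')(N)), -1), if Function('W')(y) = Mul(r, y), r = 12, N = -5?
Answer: Mul(Rational(-1, 60), I, Pow(5, Rational(1, 2))) ≈ Mul(-0.037268, I)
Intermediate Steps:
Function('I')(O) = Pow(O, Rational(1, 2))
Function('W')(y) = Mul(12, y)
Pow(Function('W')(Function('I')(N)), -1) = Pow(Mul(12, Pow(-5, Rational(1, 2))), -1) = Pow(Mul(12, Mul(I, Pow(5, Rational(1, 2)))), -1) = Pow(Mul(12, I, Pow(5, Rational(1, 2))), -1) = Mul(Rational(-1, 60), I, Pow(5, Rational(1, 2)))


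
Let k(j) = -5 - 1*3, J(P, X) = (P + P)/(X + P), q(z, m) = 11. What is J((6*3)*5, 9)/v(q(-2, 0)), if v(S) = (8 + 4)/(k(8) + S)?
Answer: 5/11 ≈ 0.45455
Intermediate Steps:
J(P, X) = 2*P/(P + X) (J(P, X) = (2*P)/(P + X) = 2*P/(P + X))
k(j) = -8 (k(j) = -5 - 3 = -8)
v(S) = 12/(-8 + S) (v(S) = (8 + 4)/(-8 + S) = 12/(-8 + S))
J((6*3)*5, 9)/v(q(-2, 0)) = (2*((6*3)*5)/((6*3)*5 + 9))/((12/(-8 + 11))) = (2*(18*5)/(18*5 + 9))/((12/3)) = (2*90/(90 + 9))/((12*(⅓))) = (2*90/99)/4 = (2*90*(1/99))*(¼) = (20/11)*(¼) = 5/11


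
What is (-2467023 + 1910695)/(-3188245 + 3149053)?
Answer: 69541/4899 ≈ 14.195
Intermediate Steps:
(-2467023 + 1910695)/(-3188245 + 3149053) = -556328/(-39192) = -556328*(-1/39192) = 69541/4899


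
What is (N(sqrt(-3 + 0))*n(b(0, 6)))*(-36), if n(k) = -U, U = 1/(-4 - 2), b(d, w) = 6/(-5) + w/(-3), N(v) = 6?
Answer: -36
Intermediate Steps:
b(d, w) = -6/5 - w/3 (b(d, w) = 6*(-1/5) + w*(-1/3) = -6/5 - w/3)
U = -1/6 (U = 1/(-6) = -1/6 ≈ -0.16667)
n(k) = 1/6 (n(k) = -1*(-1/6) = 1/6)
(N(sqrt(-3 + 0))*n(b(0, 6)))*(-36) = (6*(1/6))*(-36) = 1*(-36) = -36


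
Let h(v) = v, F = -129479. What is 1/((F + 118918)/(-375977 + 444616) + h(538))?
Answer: 68639/36917221 ≈ 0.0018593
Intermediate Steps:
1/((F + 118918)/(-375977 + 444616) + h(538)) = 1/((-129479 + 118918)/(-375977 + 444616) + 538) = 1/(-10561/68639 + 538) = 1/(36917221/68639) = 68639/36917221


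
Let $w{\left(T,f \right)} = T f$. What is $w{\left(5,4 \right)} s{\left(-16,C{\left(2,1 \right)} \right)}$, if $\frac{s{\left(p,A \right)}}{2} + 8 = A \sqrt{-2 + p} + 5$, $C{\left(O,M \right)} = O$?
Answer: $-120 + 240 i \sqrt{2} \approx -120.0 + 339.41 i$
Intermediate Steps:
$s{\left(p,A \right)} = -6 + 2 A \sqrt{-2 + p}$ ($s{\left(p,A \right)} = -16 + 2 \left(A \sqrt{-2 + p} + 5\right) = -16 + 2 \left(5 + A \sqrt{-2 + p}\right) = -16 + \left(10 + 2 A \sqrt{-2 + p}\right) = -6 + 2 A \sqrt{-2 + p}$)
$w{\left(5,4 \right)} s{\left(-16,C{\left(2,1 \right)} \right)} = 5 \cdot 4 \left(-6 + 2 \cdot 2 \sqrt{-2 - 16}\right) = 20 \left(-6 + 2 \cdot 2 \sqrt{-18}\right) = 20 \left(-6 + 2 \cdot 2 \cdot 3 i \sqrt{2}\right) = 20 \left(-6 + 12 i \sqrt{2}\right) = -120 + 240 i \sqrt{2}$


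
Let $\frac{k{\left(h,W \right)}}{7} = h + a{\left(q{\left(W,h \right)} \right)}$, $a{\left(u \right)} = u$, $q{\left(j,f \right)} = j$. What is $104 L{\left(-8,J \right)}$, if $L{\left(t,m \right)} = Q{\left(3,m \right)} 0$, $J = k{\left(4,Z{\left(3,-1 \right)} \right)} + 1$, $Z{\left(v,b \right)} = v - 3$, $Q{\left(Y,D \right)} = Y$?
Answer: $0$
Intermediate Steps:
$Z{\left(v,b \right)} = -3 + v$
$k{\left(h,W \right)} = 7 W + 7 h$ ($k{\left(h,W \right)} = 7 \left(h + W\right) = 7 \left(W + h\right) = 7 W + 7 h$)
$J = 29$ ($J = \left(7 \left(-3 + 3\right) + 7 \cdot 4\right) + 1 = \left(7 \cdot 0 + 28\right) + 1 = \left(0 + 28\right) + 1 = 28 + 1 = 29$)
$L{\left(t,m \right)} = 0$ ($L{\left(t,m \right)} = 3 \cdot 0 = 0$)
$104 L{\left(-8,J \right)} = 104 \cdot 0 = 0$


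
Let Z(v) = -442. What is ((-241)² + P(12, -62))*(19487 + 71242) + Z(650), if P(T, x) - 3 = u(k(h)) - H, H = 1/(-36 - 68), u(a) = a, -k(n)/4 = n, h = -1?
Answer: 548107724569/104 ≈ 5.2703e+9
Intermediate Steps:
k(n) = -4*n
H = -1/104 (H = 1/(-104) = -1/104 ≈ -0.0096154)
P(T, x) = 729/104 (P(T, x) = 3 + (-4*(-1) - 1*(-1/104)) = 3 + (4 + 1/104) = 3 + 417/104 = 729/104)
((-241)² + P(12, -62))*(19487 + 71242) + Z(650) = ((-241)² + 729/104)*(19487 + 71242) - 442 = (58081 + 729/104)*90729 - 442 = (6041153/104)*90729 - 442 = 548107770537/104 - 442 = 548107724569/104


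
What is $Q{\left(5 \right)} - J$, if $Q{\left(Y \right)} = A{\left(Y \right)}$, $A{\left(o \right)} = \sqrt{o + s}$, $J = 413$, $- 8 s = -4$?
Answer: $-413 + \frac{\sqrt{22}}{2} \approx -410.65$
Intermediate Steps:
$s = \frac{1}{2}$ ($s = \left(- \frac{1}{8}\right) \left(-4\right) = \frac{1}{2} \approx 0.5$)
$A{\left(o \right)} = \sqrt{\frac{1}{2} + o}$ ($A{\left(o \right)} = \sqrt{o + \frac{1}{2}} = \sqrt{\frac{1}{2} + o}$)
$Q{\left(Y \right)} = \frac{\sqrt{2 + 4 Y}}{2}$
$Q{\left(5 \right)} - J = \frac{\sqrt{2 + 4 \cdot 5}}{2} - 413 = \frac{\sqrt{2 + 20}}{2} - 413 = \frac{\sqrt{22}}{2} - 413 = -413 + \frac{\sqrt{22}}{2}$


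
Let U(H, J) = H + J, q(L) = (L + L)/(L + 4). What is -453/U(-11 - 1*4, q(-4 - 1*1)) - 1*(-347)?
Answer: 2188/5 ≈ 437.60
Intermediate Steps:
q(L) = 2*L/(4 + L) (q(L) = (2*L)/(4 + L) = 2*L/(4 + L))
-453/U(-11 - 1*4, q(-4 - 1*1)) - 1*(-347) = -453/((-11 - 1*4) + 2*(-4 - 1*1)/(4 + (-4 - 1*1))) - 1*(-347) = -453/((-11 - 4) + 2*(-4 - 1)/(4 + (-4 - 1))) + 347 = -453/(-15 + 2*(-5)/(4 - 5)) + 347 = -453/(-15 + 2*(-5)/(-1)) + 347 = -453/(-15 + 2*(-5)*(-1)) + 347 = -453/(-15 + 10) + 347 = -453/(-5) + 347 = -453*(-1/5) + 347 = 453/5 + 347 = 2188/5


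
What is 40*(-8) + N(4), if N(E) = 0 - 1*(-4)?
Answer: -316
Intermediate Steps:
N(E) = 4 (N(E) = 0 + 4 = 4)
40*(-8) + N(4) = 40*(-8) + 4 = -320 + 4 = -316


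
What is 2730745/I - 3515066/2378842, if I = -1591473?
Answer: -6045071764754/1892931407133 ≈ -3.1935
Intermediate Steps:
2730745/I - 3515066/2378842 = 2730745/(-1591473) - 3515066/2378842 = 2730745*(-1/1591473) - 3515066*1/2378842 = -2730745/1591473 - 1757533/1189421 = -6045071764754/1892931407133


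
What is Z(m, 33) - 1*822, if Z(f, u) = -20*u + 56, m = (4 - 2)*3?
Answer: -1426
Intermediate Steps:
m = 6 (m = 2*3 = 6)
Z(f, u) = 56 - 20*u
Z(m, 33) - 1*822 = (56 - 20*33) - 1*822 = (56 - 660) - 822 = -604 - 822 = -1426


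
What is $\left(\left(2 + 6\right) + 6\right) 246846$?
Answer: $3455844$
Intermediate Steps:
$\left(\left(2 + 6\right) + 6\right) 246846 = \left(8 + 6\right) 246846 = 14 \cdot 246846 = 3455844$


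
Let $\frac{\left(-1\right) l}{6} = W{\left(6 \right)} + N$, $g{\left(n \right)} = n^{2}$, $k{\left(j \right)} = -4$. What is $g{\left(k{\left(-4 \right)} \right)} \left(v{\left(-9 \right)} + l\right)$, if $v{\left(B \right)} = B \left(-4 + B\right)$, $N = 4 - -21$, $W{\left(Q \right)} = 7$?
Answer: $-1200$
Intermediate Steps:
$N = 25$ ($N = 4 + 21 = 25$)
$l = -192$ ($l = - 6 \left(7 + 25\right) = \left(-6\right) 32 = -192$)
$g{\left(k{\left(-4 \right)} \right)} \left(v{\left(-9 \right)} + l\right) = \left(-4\right)^{2} \left(- 9 \left(-4 - 9\right) - 192\right) = 16 \left(\left(-9\right) \left(-13\right) - 192\right) = 16 \left(117 - 192\right) = 16 \left(-75\right) = -1200$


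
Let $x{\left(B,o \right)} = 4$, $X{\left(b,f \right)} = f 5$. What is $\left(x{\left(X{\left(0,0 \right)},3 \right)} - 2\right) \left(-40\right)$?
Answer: $-80$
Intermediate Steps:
$X{\left(b,f \right)} = 5 f$
$\left(x{\left(X{\left(0,0 \right)},3 \right)} - 2\right) \left(-40\right) = \left(4 - 2\right) \left(-40\right) = 2 \left(-40\right) = -80$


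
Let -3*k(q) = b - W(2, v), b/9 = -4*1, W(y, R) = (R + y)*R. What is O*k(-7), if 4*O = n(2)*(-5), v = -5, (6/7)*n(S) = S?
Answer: -595/12 ≈ -49.583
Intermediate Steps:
n(S) = 7*S/6
W(y, R) = R*(R + y)
O = -35/12 (O = (((7/6)*2)*(-5))/4 = ((7/3)*(-5))/4 = (1/4)*(-35/3) = -35/12 ≈ -2.9167)
b = -36 (b = 9*(-4*1) = 9*(-4) = -36)
k(q) = 17 (k(q) = -(-36 - (-5)*(-5 + 2))/3 = -(-36 - (-5)*(-3))/3 = -(-36 - 1*15)/3 = -(-36 - 15)/3 = -1/3*(-51) = 17)
O*k(-7) = -35/12*17 = -595/12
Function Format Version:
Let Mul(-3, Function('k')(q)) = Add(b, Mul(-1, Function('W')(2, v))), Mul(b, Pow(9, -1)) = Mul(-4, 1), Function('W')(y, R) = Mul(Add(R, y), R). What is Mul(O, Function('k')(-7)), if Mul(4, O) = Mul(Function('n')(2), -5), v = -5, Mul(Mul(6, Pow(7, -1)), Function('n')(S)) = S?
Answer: Rational(-595, 12) ≈ -49.583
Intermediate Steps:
Function('n')(S) = Mul(Rational(7, 6), S)
Function('W')(y, R) = Mul(R, Add(R, y))
O = Rational(-35, 12) (O = Mul(Rational(1, 4), Mul(Mul(Rational(7, 6), 2), -5)) = Mul(Rational(1, 4), Mul(Rational(7, 3), -5)) = Mul(Rational(1, 4), Rational(-35, 3)) = Rational(-35, 12) ≈ -2.9167)
b = -36 (b = Mul(9, Mul(-4, 1)) = Mul(9, -4) = -36)
Function('k')(q) = 17 (Function('k')(q) = Mul(Rational(-1, 3), Add(-36, Mul(-1, Mul(-5, Add(-5, 2))))) = Mul(Rational(-1, 3), Add(-36, Mul(-1, Mul(-5, -3)))) = Mul(Rational(-1, 3), Add(-36, Mul(-1, 15))) = Mul(Rational(-1, 3), Add(-36, -15)) = Mul(Rational(-1, 3), -51) = 17)
Mul(O, Function('k')(-7)) = Mul(Rational(-35, 12), 17) = Rational(-595, 12)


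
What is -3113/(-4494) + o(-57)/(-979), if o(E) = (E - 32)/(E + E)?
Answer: 324934/469623 ≈ 0.69190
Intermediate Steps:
o(E) = (-32 + E)/(2*E) (o(E) = (-32 + E)/((2*E)) = (-32 + E)*(1/(2*E)) = (-32 + E)/(2*E))
-3113/(-4494) + o(-57)/(-979) = -3113/(-4494) + ((½)*(-32 - 57)/(-57))/(-979) = -3113*(-1/4494) + ((½)*(-1/57)*(-89))*(-1/979) = 3113/4494 + (89/114)*(-1/979) = 3113/4494 - 1/1254 = 324934/469623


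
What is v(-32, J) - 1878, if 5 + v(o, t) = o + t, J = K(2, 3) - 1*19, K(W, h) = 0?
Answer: -1934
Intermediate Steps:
J = -19 (J = 0 - 1*19 = 0 - 19 = -19)
v(o, t) = -5 + o + t (v(o, t) = -5 + (o + t) = -5 + o + t)
v(-32, J) - 1878 = (-5 - 32 - 19) - 1878 = -56 - 1878 = -1934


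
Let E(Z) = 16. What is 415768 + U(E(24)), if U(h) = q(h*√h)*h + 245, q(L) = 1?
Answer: 416029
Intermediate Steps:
U(h) = 245 + h (U(h) = 1*h + 245 = h + 245 = 245 + h)
415768 + U(E(24)) = 415768 + (245 + 16) = 415768 + 261 = 416029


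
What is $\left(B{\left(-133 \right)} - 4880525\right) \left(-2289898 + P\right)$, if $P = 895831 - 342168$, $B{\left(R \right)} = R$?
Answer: $8473969242630$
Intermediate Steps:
$P = 553663$ ($P = 895831 - 342168 = 553663$)
$\left(B{\left(-133 \right)} - 4880525\right) \left(-2289898 + P\right) = \left(-133 - 4880525\right) \left(-2289898 + 553663\right) = \left(-4880658\right) \left(-1736235\right) = 8473969242630$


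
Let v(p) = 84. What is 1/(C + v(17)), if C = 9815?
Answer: 1/9899 ≈ 0.00010102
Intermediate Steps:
1/(C + v(17)) = 1/(9815 + 84) = 1/9899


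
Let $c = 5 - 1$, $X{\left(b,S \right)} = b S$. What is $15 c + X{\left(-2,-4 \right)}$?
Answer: $68$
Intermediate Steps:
$X{\left(b,S \right)} = S b$
$c = 4$
$15 c + X{\left(-2,-4 \right)} = 15 \cdot 4 - -8 = 60 + 8 = 68$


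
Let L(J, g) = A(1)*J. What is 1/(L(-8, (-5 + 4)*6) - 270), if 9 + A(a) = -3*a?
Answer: -1/174 ≈ -0.0057471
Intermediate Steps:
A(a) = -9 - 3*a
L(J, g) = -12*J (L(J, g) = (-9 - 3*1)*J = (-9 - 3)*J = -12*J)
1/(L(-8, (-5 + 4)*6) - 270) = 1/(-12*(-8) - 270) = 1/(96 - 270) = 1/(-174) = -1/174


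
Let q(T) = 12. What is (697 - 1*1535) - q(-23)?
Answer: -850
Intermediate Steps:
(697 - 1*1535) - q(-23) = (697 - 1*1535) - 1*12 = (697 - 1535) - 12 = -838 - 12 = -850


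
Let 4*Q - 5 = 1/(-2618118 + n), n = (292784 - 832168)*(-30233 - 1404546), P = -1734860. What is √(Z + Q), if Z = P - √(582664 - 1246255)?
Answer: √(-4156112703703655351394020038922 - 2395649042726766863393296*I*√663591)/1547788436036 ≈ 0.30923 - 1317.1*I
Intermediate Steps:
n = 773896836136 (n = -539384*(-1434779) = 773896836136)
Q = 3869471090091/3095576872072 (Q = 5/4 + 1/(4*(-2618118 + 773896836136)) = 5/4 + (¼)/773894218018 = 5/4 + (¼)*(1/773894218018) = 5/4 + 1/3095576872072 = 3869471090091/3095576872072 ≈ 1.2500)
Z = -1734860 - I*√663591 (Z = -1734860 - √(582664 - 1246255) = -1734860 - √(-663591) = -1734860 - I*√663591 ≈ -1.7349e+6 - 814.61*I)
√(Z + Q) = √((-1734860 - I*√663591) + 3869471090091/3095576872072) = √(-5370388622811739829/3095576872072 - I*√663591)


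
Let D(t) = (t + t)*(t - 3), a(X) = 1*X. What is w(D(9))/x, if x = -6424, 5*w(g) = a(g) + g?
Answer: -27/4015 ≈ -0.0067248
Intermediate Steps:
a(X) = X
D(t) = 2*t*(-3 + t) (D(t) = (2*t)*(-3 + t) = 2*t*(-3 + t))
w(g) = 2*g/5 (w(g) = (g + g)/5 = (2*g)/5 = 2*g/5)
w(D(9))/x = (2*(2*9*(-3 + 9))/5)/(-6424) = (2*(2*9*6)/5)*(-1/6424) = ((⅖)*108)*(-1/6424) = (216/5)*(-1/6424) = -27/4015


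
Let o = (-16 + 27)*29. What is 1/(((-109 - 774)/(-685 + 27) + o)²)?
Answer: 432964/44430316225 ≈ 9.7448e-6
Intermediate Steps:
o = 319 (o = 11*29 = 319)
1/(((-109 - 774)/(-685 + 27) + o)²) = 1/(((-109 - 774)/(-685 + 27) + 319)²) = 1/((-883/(-658) + 319)²) = 1/((-883*(-1/658) + 319)²) = 1/((883/658 + 319)²) = 1/((210785/658)²) = 1/(44430316225/432964) = 432964/44430316225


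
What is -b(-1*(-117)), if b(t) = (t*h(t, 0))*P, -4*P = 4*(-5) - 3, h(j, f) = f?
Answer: 0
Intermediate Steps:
P = 23/4 (P = -(4*(-5) - 3)/4 = -(-20 - 3)/4 = -1/4*(-23) = 23/4 ≈ 5.7500)
b(t) = 0 (b(t) = (t*0)*(23/4) = 0*(23/4) = 0)
-b(-1*(-117)) = -1*0 = 0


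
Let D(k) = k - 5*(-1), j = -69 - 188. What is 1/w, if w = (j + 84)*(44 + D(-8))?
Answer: -1/7093 ≈ -0.00014098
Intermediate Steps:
j = -257
D(k) = 5 + k (D(k) = k + 5 = 5 + k)
w = -7093 (w = (-257 + 84)*(44 + (5 - 8)) = -173*(44 - 3) = -173*41 = -7093)
1/w = 1/(-7093) = -1/7093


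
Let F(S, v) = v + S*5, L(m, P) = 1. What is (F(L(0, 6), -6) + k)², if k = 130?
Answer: 16641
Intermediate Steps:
F(S, v) = v + 5*S
(F(L(0, 6), -6) + k)² = ((-6 + 5*1) + 130)² = ((-6 + 5) + 130)² = (-1 + 130)² = 129² = 16641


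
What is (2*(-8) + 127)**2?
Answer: 12321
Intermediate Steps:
(2*(-8) + 127)**2 = (-16 + 127)**2 = 111**2 = 12321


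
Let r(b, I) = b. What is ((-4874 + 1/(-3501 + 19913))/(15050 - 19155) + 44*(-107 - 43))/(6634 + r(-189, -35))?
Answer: -444570323913/434207770700 ≈ -1.0239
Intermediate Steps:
((-4874 + 1/(-3501 + 19913))/(15050 - 19155) + 44*(-107 - 43))/(6634 + r(-189, -35)) = ((-4874 + 1/(-3501 + 19913))/(15050 - 19155) + 44*(-107 - 43))/(6634 - 189) = ((-4874 + 1/16412)/(-4105) + 44*(-150))/6445 = ((-4874 + 1/16412)*(-1/4105) - 6600)*(1/6445) = (-79992087/16412*(-1/4105) - 6600)*(1/6445) = (79992087/67371260 - 6600)*(1/6445) = -444570323913/67371260*1/6445 = -444570323913/434207770700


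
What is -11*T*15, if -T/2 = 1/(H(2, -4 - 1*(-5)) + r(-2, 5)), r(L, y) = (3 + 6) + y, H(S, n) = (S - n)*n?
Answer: 22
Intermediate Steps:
H(S, n) = n*(S - n)
r(L, y) = 9 + y
T = -2/15 (T = -2/((-4 - 1*(-5))*(2 - (-4 - 1*(-5))) + (9 + 5)) = -2/((-4 + 5)*(2 - (-4 + 5)) + 14) = -2/(1*(2 - 1*1) + 14) = -2/(1*(2 - 1) + 14) = -2/(1*1 + 14) = -2/(1 + 14) = -2/15 ≈ -0.13333)
-11*T*15 = -11*(-2/15)*15 = (22/15)*15 = 22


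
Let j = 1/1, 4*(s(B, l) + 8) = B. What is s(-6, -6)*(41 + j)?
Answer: -399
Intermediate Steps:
s(B, l) = -8 + B/4
j = 1
s(-6, -6)*(41 + j) = (-8 + (¼)*(-6))*(41 + 1) = (-8 - 3/2)*42 = -19/2*42 = -399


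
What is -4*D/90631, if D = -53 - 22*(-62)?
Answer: -5244/90631 ≈ -0.057861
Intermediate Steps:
D = 1311 (D = -53 + 1364 = 1311)
-4*D/90631 = -4*1311/90631 = -5244*1/90631 = -5244/90631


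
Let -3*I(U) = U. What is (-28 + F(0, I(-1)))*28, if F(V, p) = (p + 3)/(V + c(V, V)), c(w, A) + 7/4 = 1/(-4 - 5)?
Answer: -55888/67 ≈ -834.15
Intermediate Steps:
c(w, A) = -67/36 (c(w, A) = -7/4 + 1/(-4 - 5) = -7/4 + 1/(-9) = -7/4 - ⅑ = -67/36)
I(U) = -U/3
F(V, p) = (3 + p)/(-67/36 + V) (F(V, p) = (p + 3)/(V - 67/36) = (3 + p)/(-67/36 + V))
(-28 + F(0, I(-1)))*28 = (-28 + 36*(3 - ⅓*(-1))/(-67 + 36*0))*28 = (-28 + 36*(3 + ⅓)/(-67 + 0))*28 = (-28 + 36*(10/3)/(-67))*28 = (-28 + 36*(-1/67)*(10/3))*28 = (-28 - 120/67)*28 = -1996/67*28 = -55888/67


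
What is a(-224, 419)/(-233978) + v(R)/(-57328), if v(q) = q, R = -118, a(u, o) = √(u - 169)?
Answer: 59/28664 - I*√393/233978 ≈ 0.0020583 - 8.4727e-5*I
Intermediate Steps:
a(u, o) = √(-169 + u)
a(-224, 419)/(-233978) + v(R)/(-57328) = √(-169 - 224)/(-233978) - 118/(-57328) = √(-393)*(-1/233978) - 118*(-1/57328) = (I*√393)*(-1/233978) + 59/28664 = -I*√393/233978 + 59/28664 = 59/28664 - I*√393/233978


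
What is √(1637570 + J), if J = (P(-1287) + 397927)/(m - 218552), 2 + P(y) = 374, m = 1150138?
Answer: √1421169549183999934/931586 ≈ 1279.7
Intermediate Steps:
P(y) = 372 (P(y) = -2 + 374 = 372)
J = 398299/931586 (J = (372 + 397927)/(1150138 - 218552) = 398299/931586 ≈ 0.42755)
√(1637570 + J) = √(1637570 + 398299/931586) = √(1525537684319/931586) = √1421169549183999934/931586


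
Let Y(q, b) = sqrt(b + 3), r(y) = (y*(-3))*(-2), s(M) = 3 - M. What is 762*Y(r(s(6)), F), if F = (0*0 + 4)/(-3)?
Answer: 254*sqrt(15) ≈ 983.74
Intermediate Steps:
r(y) = 6*y (r(y) = -3*y*(-2) = 6*y)
F = -4/3 (F = -(0 + 4)/3 = -1/3*4 = -4/3 ≈ -1.3333)
Y(q, b) = sqrt(3 + b)
762*Y(r(s(6)), F) = 762*sqrt(3 - 4/3) = 762*sqrt(5/3) = 762*(sqrt(15)/3) = 254*sqrt(15)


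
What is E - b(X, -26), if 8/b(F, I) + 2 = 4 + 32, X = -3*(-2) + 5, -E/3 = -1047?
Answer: 53393/17 ≈ 3140.8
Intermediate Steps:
E = 3141 (E = -3*(-1047) = 3141)
X = 11 (X = 6 + 5 = 11)
b(F, I) = 4/17 (b(F, I) = 8/(-2 + (4 + 32)) = 8/(-2 + 36) = 8/34 = 8*(1/34) = 4/17)
E - b(X, -26) = 3141 - 1*4/17 = 3141 - 4/17 = 53393/17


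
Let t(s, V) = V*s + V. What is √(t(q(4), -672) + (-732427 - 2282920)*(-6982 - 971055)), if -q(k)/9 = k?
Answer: √2949120957359 ≈ 1.7173e+6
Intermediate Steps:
q(k) = -9*k
t(s, V) = V + V*s
√(t(q(4), -672) + (-732427 - 2282920)*(-6982 - 971055)) = √(-672*(1 - 9*4) + (-732427 - 2282920)*(-6982 - 971055)) = √(-672*(1 - 36) - 3015347*(-978037)) = √(-672*(-35) + 2949120933839) = √(23520 + 2949120933839) = √2949120957359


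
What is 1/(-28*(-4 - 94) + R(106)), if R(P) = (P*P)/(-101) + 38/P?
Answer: 5353/14095043 ≈ 0.00037978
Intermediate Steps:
R(P) = 38/P - P²/101 (R(P) = P²*(-1/101) + 38/P = -P²/101 + 38/P = 38/P - P²/101)
1/(-28*(-4 - 94) + R(106)) = 1/(-28*(-4 - 94) + (1/101)*(3838 - 1*106³)/106) = 1/(-28*(-98) + (1/101)*(1/106)*(3838 - 1*1191016)) = 1/(2744 + (1/101)*(1/106)*(3838 - 1191016)) = 1/(2744 + (1/101)*(1/106)*(-1187178)) = 1/(2744 - 593589/5353) = 1/(14095043/5353) = 5353/14095043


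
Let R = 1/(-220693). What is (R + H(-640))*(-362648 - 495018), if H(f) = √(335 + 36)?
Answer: 857666/220693 - 857666*√371 ≈ -1.6520e+7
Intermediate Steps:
R = -1/220693 ≈ -4.5312e-6
H(f) = √371
(R + H(-640))*(-362648 - 495018) = (-1/220693 + √371)*(-362648 - 495018) = (-1/220693 + √371)*(-857666) = 857666/220693 - 857666*√371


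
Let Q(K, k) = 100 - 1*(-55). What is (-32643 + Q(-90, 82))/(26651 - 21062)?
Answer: -32488/5589 ≈ -5.8128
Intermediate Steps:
Q(K, k) = 155 (Q(K, k) = 100 + 55 = 155)
(-32643 + Q(-90, 82))/(26651 - 21062) = (-32643 + 155)/(26651 - 21062) = -32488/5589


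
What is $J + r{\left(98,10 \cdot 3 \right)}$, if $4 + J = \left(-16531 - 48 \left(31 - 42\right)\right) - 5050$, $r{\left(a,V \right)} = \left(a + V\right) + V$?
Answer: $-20899$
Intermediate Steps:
$r{\left(a,V \right)} = a + 2 V$ ($r{\left(a,V \right)} = \left(V + a\right) + V = a + 2 V$)
$J = -21057$ ($J = -4 - \left(21581 + 48 \left(31 - 42\right)\right) = -4 - 21053 = -21057$)
$J + r{\left(98,10 \cdot 3 \right)} = -21057 + \left(98 + 2 \cdot 10 \cdot 3\right) = -21057 + \left(98 + 2 \cdot 30\right) = -21057 + \left(98 + 60\right) = -21057 + 158 = -20899$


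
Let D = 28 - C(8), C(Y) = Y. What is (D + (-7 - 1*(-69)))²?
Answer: 6724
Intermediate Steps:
D = 20 (D = 28 - 1*8 = 28 - 8 = 20)
(D + (-7 - 1*(-69)))² = (20 + (-7 - 1*(-69)))² = (20 + (-7 + 69))² = (20 + 62)² = 82² = 6724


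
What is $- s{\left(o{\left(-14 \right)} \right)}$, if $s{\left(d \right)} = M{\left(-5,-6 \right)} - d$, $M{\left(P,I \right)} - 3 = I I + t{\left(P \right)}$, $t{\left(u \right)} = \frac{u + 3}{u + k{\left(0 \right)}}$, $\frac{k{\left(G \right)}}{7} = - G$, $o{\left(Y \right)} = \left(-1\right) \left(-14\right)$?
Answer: $- \frac{127}{5} \approx -25.4$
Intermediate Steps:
$o{\left(Y \right)} = 14$
$k{\left(G \right)} = - 7 G$ ($k{\left(G \right)} = 7 \left(- G\right) = - 7 G$)
$t{\left(u \right)} = \frac{3 + u}{u}$ ($t{\left(u \right)} = \frac{u + 3}{u - 0} = \frac{3 + u}{u + 0} = \frac{3 + u}{u}$)
$M{\left(P,I \right)} = 3 + I^{2} + \frac{3 + P}{P}$ ($M{\left(P,I \right)} = 3 + \left(I I + \frac{3 + P}{P}\right) = 3 + \left(I^{2} + \frac{3 + P}{P}\right) = 3 + I^{2} + \frac{3 + P}{P}$)
$s{\left(d \right)} = \frac{197}{5} - d$ ($s{\left(d \right)} = \left(4 + \left(-6\right)^{2} + \frac{3}{-5}\right) - d = \left(4 + 36 + 3 \left(- \frac{1}{5}\right)\right) - d = \left(4 + 36 - \frac{3}{5}\right) - d = \frac{197}{5} - d$)
$- s{\left(o{\left(-14 \right)} \right)} = - (\frac{197}{5} - 14) = \left(-1\right) \frac{127}{5} = - \frac{127}{5}$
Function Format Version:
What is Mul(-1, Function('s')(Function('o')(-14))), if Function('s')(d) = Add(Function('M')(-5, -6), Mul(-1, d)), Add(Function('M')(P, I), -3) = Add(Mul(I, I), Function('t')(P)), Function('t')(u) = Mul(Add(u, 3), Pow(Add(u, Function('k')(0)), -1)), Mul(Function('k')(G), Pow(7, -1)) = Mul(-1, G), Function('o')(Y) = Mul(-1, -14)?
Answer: Rational(-127, 5) ≈ -25.400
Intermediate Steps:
Function('o')(Y) = 14
Function('k')(G) = Mul(-7, G) (Function('k')(G) = Mul(7, Mul(-1, G)) = Mul(-7, G))
Function('t')(u) = Mul(Pow(u, -1), Add(3, u)) (Function('t')(u) = Mul(Add(u, 3), Pow(Add(u, Mul(-7, 0)), -1)) = Mul(Add(3, u), Pow(Add(u, 0), -1)) = Mul(Add(3, u), Pow(u, -1)) = Mul(Pow(u, -1), Add(3, u)))
Function('M')(P, I) = Add(3, Pow(I, 2), Mul(Pow(P, -1), Add(3, P))) (Function('M')(P, I) = Add(3, Add(Mul(I, I), Mul(Pow(P, -1), Add(3, P)))) = Add(3, Add(Pow(I, 2), Mul(Pow(P, -1), Add(3, P)))) = Add(3, Pow(I, 2), Mul(Pow(P, -1), Add(3, P))))
Function('s')(d) = Add(Rational(197, 5), Mul(-1, d)) (Function('s')(d) = Add(Add(4, Pow(-6, 2), Mul(3, Pow(-5, -1))), Mul(-1, d)) = Add(Add(4, 36, Mul(3, Rational(-1, 5))), Mul(-1, d)) = Add(Add(4, 36, Rational(-3, 5)), Mul(-1, d)) = Add(Rational(197, 5), Mul(-1, d)))
Mul(-1, Function('s')(Function('o')(-14))) = Mul(-1, Add(Rational(197, 5), Mul(-1, 14))) = Mul(-1, Add(Rational(197, 5), -14)) = Mul(-1, Rational(127, 5)) = Rational(-127, 5)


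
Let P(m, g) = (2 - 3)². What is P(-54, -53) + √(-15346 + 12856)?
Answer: 1 + I*√2490 ≈ 1.0 + 49.9*I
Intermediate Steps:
P(m, g) = 1 (P(m, g) = (-1)² = 1)
P(-54, -53) + √(-15346 + 12856) = 1 + √(-15346 + 12856) = 1 + √(-2490) = 1 + I*√2490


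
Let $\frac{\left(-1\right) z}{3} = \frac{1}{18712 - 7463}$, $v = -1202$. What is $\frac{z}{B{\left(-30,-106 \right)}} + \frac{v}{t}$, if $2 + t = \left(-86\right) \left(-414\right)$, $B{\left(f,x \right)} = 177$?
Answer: $- \frac{56985156}{1687766213} \approx -0.033764$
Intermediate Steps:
$t = 35602$ ($t = -2 - -35604 = -2 + 35604 = 35602$)
$z = - \frac{3}{11249}$ ($z = - \frac{3}{18712 - 7463} = - \frac{3}{11249} \approx -0.00026669$)
$\frac{z}{B{\left(-30,-106 \right)}} + \frac{v}{t} = - \frac{3}{11249 \cdot 177} - \frac{1202}{35602} = \left(- \frac{3}{11249}\right) \frac{1}{177} - \frac{601}{17801} = - \frac{1}{663691} - \frac{601}{17801} = - \frac{56985156}{1687766213}$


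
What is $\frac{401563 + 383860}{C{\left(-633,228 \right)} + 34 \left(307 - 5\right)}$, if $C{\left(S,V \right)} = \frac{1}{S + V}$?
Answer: $\frac{318096315}{4158539} \approx 76.492$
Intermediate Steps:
$\frac{401563 + 383860}{C{\left(-633,228 \right)} + 34 \left(307 - 5\right)} = \frac{401563 + 383860}{\frac{1}{-633 + 228} + 34 \left(307 - 5\right)} = \frac{785423}{\frac{1}{-405} + 34 \cdot 302} = \frac{785423}{- \frac{1}{405} + 10268} = \frac{785423}{\frac{4158539}{405}} = 785423 \cdot \frac{405}{4158539} = \frac{318096315}{4158539}$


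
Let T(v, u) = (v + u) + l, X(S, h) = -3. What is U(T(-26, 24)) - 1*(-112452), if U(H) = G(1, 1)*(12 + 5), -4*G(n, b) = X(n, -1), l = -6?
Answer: 449859/4 ≈ 1.1246e+5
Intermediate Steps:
T(v, u) = -6 + u + v (T(v, u) = (v + u) - 6 = (u + v) - 6 = -6 + u + v)
G(n, b) = ¾ (G(n, b) = -¼*(-3) = ¾)
U(H) = 51/4 (U(H) = 3*(12 + 5)/4 = (¾)*17 = 51/4)
U(T(-26, 24)) - 1*(-112452) = 51/4 - 1*(-112452) = 51/4 + 112452 = 449859/4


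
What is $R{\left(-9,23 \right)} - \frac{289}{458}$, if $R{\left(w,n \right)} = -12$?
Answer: $- \frac{5785}{458} \approx -12.631$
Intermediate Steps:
$R{\left(-9,23 \right)} - \frac{289}{458} = -12 - \frac{289}{458} = - \frac{5785}{458}$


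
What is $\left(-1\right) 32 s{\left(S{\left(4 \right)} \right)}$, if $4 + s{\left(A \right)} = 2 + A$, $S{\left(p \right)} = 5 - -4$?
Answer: $-224$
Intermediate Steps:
$S{\left(p \right)} = 9$ ($S{\left(p \right)} = 5 + 4 = 9$)
$s{\left(A \right)} = -2 + A$ ($s{\left(A \right)} = -4 + \left(2 + A\right) = -2 + A$)
$\left(-1\right) 32 s{\left(S{\left(4 \right)} \right)} = \left(-1\right) 32 \left(-2 + 9\right) = \left(-32\right) 7 = -224$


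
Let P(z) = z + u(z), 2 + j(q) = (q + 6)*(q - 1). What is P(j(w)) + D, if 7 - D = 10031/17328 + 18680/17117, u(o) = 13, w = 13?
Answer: 72469042829/296603376 ≈ 244.33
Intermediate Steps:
D = 1580835965/296603376 (D = 7 - (10031/17328 + 18680/17117) = 7 - 1*495387667/296603376 = 7 - 495387667/296603376 = 1580835965/296603376 ≈ 5.3298)
j(q) = -2 + (-1 + q)*(6 + q) (j(q) = -2 + (q + 6)*(q - 1) = -2 + (6 + q)*(-1 + q) = -2 + (-1 + q)*(6 + q))
P(z) = 13 + z (P(z) = z + 13 = 13 + z)
P(j(w)) + D = (13 + (-8 + 13**2 + 5*13)) + 1580835965/296603376 = (13 + (-8 + 169 + 65)) + 1580835965/296603376 = (13 + 226) + 1580835965/296603376 = 239 + 1580835965/296603376 = 72469042829/296603376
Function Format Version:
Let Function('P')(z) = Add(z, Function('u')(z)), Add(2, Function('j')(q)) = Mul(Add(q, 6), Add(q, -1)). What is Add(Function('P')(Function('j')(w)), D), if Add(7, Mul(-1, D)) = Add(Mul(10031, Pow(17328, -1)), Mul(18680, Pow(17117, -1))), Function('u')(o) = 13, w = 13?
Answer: Rational(72469042829, 296603376) ≈ 244.33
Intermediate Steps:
D = Rational(1580835965, 296603376) (D = Add(7, Mul(-1, Add(Mul(10031, Pow(17328, -1)), Mul(18680, Pow(17117, -1))))) = Add(7, Mul(-1, Add(Mul(10031, Rational(1, 17328)), Mul(18680, Rational(1, 17117))))) = Add(7, Mul(-1, Add(Rational(10031, 17328), Rational(18680, 17117)))) = Add(7, Mul(-1, Rational(495387667, 296603376))) = Add(7, Rational(-495387667, 296603376)) = Rational(1580835965, 296603376) ≈ 5.3298)
Function('j')(q) = Add(-2, Mul(Add(-1, q), Add(6, q))) (Function('j')(q) = Add(-2, Mul(Add(q, 6), Add(q, -1))) = Add(-2, Mul(Add(6, q), Add(-1, q))) = Add(-2, Mul(Add(-1, q), Add(6, q))))
Function('P')(z) = Add(13, z) (Function('P')(z) = Add(z, 13) = Add(13, z))
Add(Function('P')(Function('j')(w)), D) = Add(Add(13, Add(-8, Pow(13, 2), Mul(5, 13))), Rational(1580835965, 296603376)) = Add(Add(13, Add(-8, 169, 65)), Rational(1580835965, 296603376)) = Add(Add(13, 226), Rational(1580835965, 296603376)) = Add(239, Rational(1580835965, 296603376)) = Rational(72469042829, 296603376)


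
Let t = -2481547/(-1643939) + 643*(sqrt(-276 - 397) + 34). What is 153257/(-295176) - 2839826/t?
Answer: (-162000737444689*sqrt(673) + 1383537772324470069*I)/(295176*(-35942275965*I + 1057052777*sqrt(673))) ≈ -82.618 + 62.638*I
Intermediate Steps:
t = 35942275965/1643939 + 643*I*sqrt(673) (t = -2481547*(-1/1643939) + 643*(sqrt(-673) + 34) = 2481547/1643939 + 643*(I*sqrt(673) + 34) = 2481547/1643939 + 643*(34 + I*sqrt(673)) = 2481547/1643939 + (21862 + 643*I*sqrt(673)) = 35942275965/1643939 + 643*I*sqrt(673) ≈ 21864.0 + 16681.0*I)
153257/(-295176) - 2839826/t = 153257/(-295176) - 2839826/(35942275965/1643939 + 643*I*sqrt(673)) = 153257*(-1/295176) - 2839826/(35942275965/1643939 + 643*I*sqrt(673)) = -153257/295176 - 2839826/(35942275965/1643939 + 643*I*sqrt(673))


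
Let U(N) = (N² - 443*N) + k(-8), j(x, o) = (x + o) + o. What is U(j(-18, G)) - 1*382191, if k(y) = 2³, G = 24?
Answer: -394573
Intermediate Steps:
j(x, o) = x + 2*o (j(x, o) = (o + x) + o = x + 2*o)
k(y) = 8
U(N) = 8 + N² - 443*N (U(N) = (N² - 443*N) + 8 = 8 + N² - 443*N)
U(j(-18, G)) - 1*382191 = (8 + (-18 + 2*24)² - 443*(-18 + 2*24)) - 1*382191 = (8 + (-18 + 48)² - 443*(-18 + 48)) - 382191 = (8 + 30² - 443*30) - 382191 = (8 + 900 - 13290) - 382191 = -12382 - 382191 = -394573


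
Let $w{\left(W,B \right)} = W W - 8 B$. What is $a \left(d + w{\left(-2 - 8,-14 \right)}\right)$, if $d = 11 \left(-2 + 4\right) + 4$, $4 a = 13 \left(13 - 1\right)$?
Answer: $9282$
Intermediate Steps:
$a = 39$ ($a = \frac{13 \left(13 - 1\right)}{4} = \frac{13 \cdot 12}{4} = \frac{1}{4} \cdot 156 = 39$)
$d = 26$ ($d = 11 \cdot 2 + 4 = 22 + 4 = 26$)
$w{\left(W,B \right)} = W^{2} - 8 B$
$a \left(d + w{\left(-2 - 8,-14 \right)}\right) = 39 \left(26 + \left(\left(-2 - 8\right)^{2} - -112\right)\right) = 39 \left(26 + \left(\left(-10\right)^{2} + 112\right)\right) = 39 \left(26 + \left(100 + 112\right)\right) = 39 \left(26 + 212\right) = 39 \cdot 238 = 9282$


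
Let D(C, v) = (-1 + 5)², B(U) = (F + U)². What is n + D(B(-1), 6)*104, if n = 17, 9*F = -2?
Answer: 1681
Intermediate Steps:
F = -2/9 (F = (⅑)*(-2) = -2/9 ≈ -0.22222)
B(U) = (-2/9 + U)²
D(C, v) = 16 (D(C, v) = 4² = 16)
n + D(B(-1), 6)*104 = 17 + 16*104 = 17 + 1664 = 1681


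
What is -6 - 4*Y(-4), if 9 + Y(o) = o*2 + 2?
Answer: 54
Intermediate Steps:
Y(o) = -7 + 2*o (Y(o) = -9 + (o*2 + 2) = -9 + (2*o + 2) = -9 + (2 + 2*o) = -7 + 2*o)
-6 - 4*Y(-4) = -6 - 4*(-7 + 2*(-4)) = -6 - 4*(-7 - 8) = -6 - 4*(-15) = -6 + 60 = 54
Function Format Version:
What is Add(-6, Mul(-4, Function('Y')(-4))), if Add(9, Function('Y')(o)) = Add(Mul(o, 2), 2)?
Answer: 54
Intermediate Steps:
Function('Y')(o) = Add(-7, Mul(2, o)) (Function('Y')(o) = Add(-9, Add(Mul(o, 2), 2)) = Add(-9, Add(Mul(2, o), 2)) = Add(-9, Add(2, Mul(2, o))) = Add(-7, Mul(2, o)))
Add(-6, Mul(-4, Function('Y')(-4))) = Add(-6, Mul(-4, Add(-7, Mul(2, -4)))) = Add(-6, Mul(-4, Add(-7, -8))) = Add(-6, Mul(-4, -15)) = Add(-6, 60) = 54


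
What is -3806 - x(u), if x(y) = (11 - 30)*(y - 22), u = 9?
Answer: -4053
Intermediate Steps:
x(y) = 418 - 19*y (x(y) = -19*(-22 + y) = 418 - 19*y)
-3806 - x(u) = -3806 - (418 - 19*9) = -3806 - (418 - 171) = -3806 - 1*247 = -3806 - 247 = -4053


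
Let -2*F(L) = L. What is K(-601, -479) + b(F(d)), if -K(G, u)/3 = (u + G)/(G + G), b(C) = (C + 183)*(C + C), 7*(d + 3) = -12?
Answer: 51307875/58898 ≈ 871.13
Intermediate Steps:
d = -33/7 (d = -3 + (⅐)*(-12) = -3 - 12/7 = -33/7 ≈ -4.7143)
F(L) = -L/2
b(C) = 2*C*(183 + C) (b(C) = (183 + C)*(2*C) = 2*C*(183 + C))
K(G, u) = -3*(G + u)/(2*G) (K(G, u) = -3*(u + G)/(G + G) = -3*(G + u)/(2*G))
K(-601, -479) + b(F(d)) = (3/2)*(-1*(-601) - 1*(-479))/(-601) + 2*(-½*(-33/7))*(183 - ½*(-33/7)) = (3/2)*(-1/601)*(601 + 479) + 2*(33/14)*(183 + 33/14) = (3/2)*(-1/601)*1080 + 2*(33/14)*(2595/14) = -1620/601 + 85635/98 = 51307875/58898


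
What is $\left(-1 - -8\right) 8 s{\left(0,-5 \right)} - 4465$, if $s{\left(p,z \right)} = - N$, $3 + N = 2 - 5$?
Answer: $-4129$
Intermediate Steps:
$N = -6$ ($N = -3 + \left(2 - 5\right) = -3 - 3 = -6$)
$s{\left(p,z \right)} = 6$ ($s{\left(p,z \right)} = \left(-1\right) \left(-6\right) = 6$)
$\left(-1 - -8\right) 8 s{\left(0,-5 \right)} - 4465 = \left(-1 - -8\right) 8 \cdot 6 - 4465 = \left(-1 + 8\right) 8 \cdot 6 - 4465 = 7 \cdot 8 \cdot 6 - 4465 = 56 \cdot 6 - 4465 = 336 - 4465 = -4129$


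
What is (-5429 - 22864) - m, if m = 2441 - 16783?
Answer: -13951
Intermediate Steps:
m = -14342
(-5429 - 22864) - m = (-5429 - 22864) - 1*(-14342) = -28293 + 14342 = -13951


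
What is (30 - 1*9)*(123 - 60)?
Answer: 1323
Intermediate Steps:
(30 - 1*9)*(123 - 60) = (30 - 9)*63 = 21*63 = 1323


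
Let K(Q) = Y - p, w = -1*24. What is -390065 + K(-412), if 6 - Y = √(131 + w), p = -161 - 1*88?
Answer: -389810 - √107 ≈ -3.8982e+5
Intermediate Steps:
w = -24
p = -249 (p = -161 - 88 = -249)
Y = 6 - √107 (Y = 6 - √(131 - 24) = 6 - √107 ≈ -4.3441)
K(Q) = 255 - √107 (K(Q) = (6 - √107) - 1*(-249) = (6 - √107) + 249 = 255 - √107)
-390065 + K(-412) = -390065 + (255 - √107) = -389810 - √107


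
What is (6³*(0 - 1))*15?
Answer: -3240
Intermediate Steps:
(6³*(0 - 1))*15 = (216*(-1))*15 = -216*15 = -3240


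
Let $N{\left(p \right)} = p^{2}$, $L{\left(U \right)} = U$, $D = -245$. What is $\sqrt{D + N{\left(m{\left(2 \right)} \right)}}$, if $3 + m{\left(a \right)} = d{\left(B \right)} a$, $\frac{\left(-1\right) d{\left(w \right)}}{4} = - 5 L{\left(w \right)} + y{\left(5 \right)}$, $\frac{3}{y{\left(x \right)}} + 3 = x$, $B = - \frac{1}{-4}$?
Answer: $2 i \sqrt{55} \approx 14.832 i$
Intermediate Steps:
$B = \frac{1}{4}$ ($B = \left(-1\right) \left(- \frac{1}{4}\right) = \frac{1}{4} \approx 0.25$)
$y{\left(x \right)} = \frac{3}{-3 + x}$
$d{\left(w \right)} = -6 + 20 w$ ($d{\left(w \right)} = - 4 \left(- 5 w + \frac{3}{-3 + 5}\right) = - 4 \left(- 5 w + \frac{3}{2}\right) = - 4 \left(\frac{3}{2} - 5 w\right) = -6 + 20 w$)
$m{\left(a \right)} = -3 - a$ ($m{\left(a \right)} = -3 + \left(-6 + 20 \cdot \frac{1}{4}\right) a = -3 + \left(-6 + 5\right) a = -3 - a$)
$\sqrt{D + N{\left(m{\left(2 \right)} \right)}} = \sqrt{-245 + \left(-3 - 2\right)^{2}} = \sqrt{-245 + \left(-5\right)^{2}} = \sqrt{-245 + 25} = \sqrt{-220} = 2 i \sqrt{55}$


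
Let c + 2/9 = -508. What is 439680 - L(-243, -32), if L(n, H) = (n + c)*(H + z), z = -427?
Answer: 94869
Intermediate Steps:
c = -4574/9 (c = -2/9 - 508 = -4574/9 ≈ -508.22)
L(n, H) = (-427 + H)*(-4574/9 + n) (L(n, H) = (n - 4574/9)*(H - 427) = (-4574/9 + n)*(-427 + H) = (-427 + H)*(-4574/9 + n))
439680 - L(-243, -32) = 439680 - (1953098/9 - 427*(-243) - 4574/9*(-32) - 32*(-243)) = 439680 - (1953098/9 + 103761 + 146368/9 + 7776) = 439680 - 1*344811 = 439680 - 344811 = 94869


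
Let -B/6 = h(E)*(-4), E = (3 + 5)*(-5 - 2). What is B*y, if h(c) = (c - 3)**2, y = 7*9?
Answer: 5263272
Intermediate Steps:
E = -56 (E = 8*(-7) = -56)
y = 63
h(c) = (-3 + c)**2
B = 83544 (B = -6*(-3 - 56)**2*(-4) = -6*(-59)**2*(-4) = -20886*(-4) = -6*(-13924) = 83544)
B*y = 83544*63 = 5263272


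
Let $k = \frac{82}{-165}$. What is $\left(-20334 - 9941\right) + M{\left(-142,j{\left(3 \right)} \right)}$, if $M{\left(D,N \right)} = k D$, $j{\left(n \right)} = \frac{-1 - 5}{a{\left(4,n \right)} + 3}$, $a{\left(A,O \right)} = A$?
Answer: $- \frac{4983731}{165} \approx -30204.0$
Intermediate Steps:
$k = - \frac{82}{165}$ ($k = 82 \left(- \frac{1}{165}\right) = - \frac{82}{165} \approx -0.49697$)
$j{\left(n \right)} = - \frac{6}{7}$ ($j{\left(n \right)} = \frac{-1 - 5}{4 + 3} = - \frac{6}{7}$)
$M{\left(D,N \right)} = - \frac{82 D}{165}$
$\left(-20334 - 9941\right) + M{\left(-142,j{\left(3 \right)} \right)} = \left(-20334 - 9941\right) - - \frac{11644}{165} = -30275 + \frac{11644}{165} = - \frac{4983731}{165}$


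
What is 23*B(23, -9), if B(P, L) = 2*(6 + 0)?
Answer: 276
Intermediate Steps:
B(P, L) = 12 (B(P, L) = 2*6 = 12)
23*B(23, -9) = 23*12 = 276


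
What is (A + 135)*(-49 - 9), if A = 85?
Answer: -12760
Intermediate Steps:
(A + 135)*(-49 - 9) = (85 + 135)*(-49 - 9) = 220*(-58) = -12760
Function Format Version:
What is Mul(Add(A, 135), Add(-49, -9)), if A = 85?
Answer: -12760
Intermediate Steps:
Mul(Add(A, 135), Add(-49, -9)) = Mul(Add(85, 135), Add(-49, -9)) = Mul(220, -58) = -12760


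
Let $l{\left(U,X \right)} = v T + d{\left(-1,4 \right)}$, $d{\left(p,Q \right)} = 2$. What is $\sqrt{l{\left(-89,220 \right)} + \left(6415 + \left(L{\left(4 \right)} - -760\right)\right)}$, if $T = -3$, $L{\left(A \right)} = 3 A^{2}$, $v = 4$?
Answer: $\sqrt{7213} \approx 84.929$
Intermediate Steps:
$l{\left(U,X \right)} = -10$ ($l{\left(U,X \right)} = 4 \left(-3\right) + 2 = -12 + 2 = -10$)
$\sqrt{l{\left(-89,220 \right)} + \left(6415 + \left(L{\left(4 \right)} - -760\right)\right)} = \sqrt{-10 + \left(6415 + \left(3 \cdot 4^{2} - -760\right)\right)} = \sqrt{-10 + \left(6415 + \left(3 \cdot 16 + 760\right)\right)} = \sqrt{-10 + \left(6415 + \left(48 + 760\right)\right)} = \sqrt{-10 + \left(6415 + 808\right)} = \sqrt{-10 + 7223} = \sqrt{7213}$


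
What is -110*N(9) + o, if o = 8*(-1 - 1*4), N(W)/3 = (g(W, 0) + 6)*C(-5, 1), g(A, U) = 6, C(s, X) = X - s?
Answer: -23800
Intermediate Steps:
N(W) = 216 (N(W) = 3*((6 + 6)*(1 - 1*(-5))) = 3*(12*(1 + 5)) = 3*(12*6) = 3*72 = 216)
o = -40 (o = 8*(-1 - 4) = 8*(-5) = -40)
-110*N(9) + o = -110*216 - 40 = -23760 - 40 = -23800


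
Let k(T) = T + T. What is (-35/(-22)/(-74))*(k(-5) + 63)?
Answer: -1855/1628 ≈ -1.1394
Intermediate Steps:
k(T) = 2*T
(-35/(-22)/(-74))*(k(-5) + 63) = (-35/(-22)/(-74))*(2*(-5) + 63) = (-35*(-1/22)*(-1/74))*(-10 + 63) = ((35/22)*(-1/74))*53 = -35/1628*53 = -1855/1628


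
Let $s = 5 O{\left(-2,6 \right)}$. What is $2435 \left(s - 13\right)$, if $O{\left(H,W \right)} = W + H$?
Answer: $17045$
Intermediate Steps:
$O{\left(H,W \right)} = H + W$
$s = 20$ ($s = 5 \left(-2 + 6\right) = 5 \cdot 4 = 20$)
$2435 \left(s - 13\right) = 2435 \left(20 - 13\right) = 2435 \cdot 7 = 17045$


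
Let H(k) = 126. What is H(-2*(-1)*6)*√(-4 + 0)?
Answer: 252*I ≈ 252.0*I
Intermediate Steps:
H(-2*(-1)*6)*√(-4 + 0) = 126*√(-4 + 0) = 126*√(-4) = 126*(2*I) = 252*I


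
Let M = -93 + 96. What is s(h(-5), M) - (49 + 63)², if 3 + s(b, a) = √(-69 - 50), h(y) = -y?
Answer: -12547 + I*√119 ≈ -12547.0 + 10.909*I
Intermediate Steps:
M = 3
s(b, a) = -3 + I*√119 (s(b, a) = -3 + √(-69 - 50) = -3 + √(-119) = -3 + I*√119)
s(h(-5), M) - (49 + 63)² = (-3 + I*√119) - (49 + 63)² = (-3 + I*√119) - 1*112² = (-3 + I*√119) - 1*12544 = (-3 + I*√119) - 12544 = -12547 + I*√119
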